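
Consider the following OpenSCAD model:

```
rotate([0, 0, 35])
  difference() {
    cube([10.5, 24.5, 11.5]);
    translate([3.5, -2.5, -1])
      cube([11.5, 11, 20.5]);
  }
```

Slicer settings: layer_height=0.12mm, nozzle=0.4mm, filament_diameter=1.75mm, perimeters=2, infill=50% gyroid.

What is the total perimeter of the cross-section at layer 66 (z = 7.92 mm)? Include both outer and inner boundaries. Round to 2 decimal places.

At z = 7.92 mm: the cube is present — its section is the full 10.5×24.5 rectangle (perimeter 70.00 mm); the 11.5×11 cube at (3.5, -2.5) contributes its full rectangle (perimeter 45.00 mm); After the difference (first − rest): starting from the 10.5×24.5 cube, the 11.5×11 cube at (3.5, -2.5) partially overlaps it — only the 59.50 mm² overlap (of its 126.50 mm²) is removed, clipping the outline — boundary = 70.00 mm; (rotated 35° about Z; rotation is an isometry so areas/perimeters/island counts are preserved). Overall, the cross-section is a single solid region. Total boundary length (outer) = 70.00 mm.

70.00 mm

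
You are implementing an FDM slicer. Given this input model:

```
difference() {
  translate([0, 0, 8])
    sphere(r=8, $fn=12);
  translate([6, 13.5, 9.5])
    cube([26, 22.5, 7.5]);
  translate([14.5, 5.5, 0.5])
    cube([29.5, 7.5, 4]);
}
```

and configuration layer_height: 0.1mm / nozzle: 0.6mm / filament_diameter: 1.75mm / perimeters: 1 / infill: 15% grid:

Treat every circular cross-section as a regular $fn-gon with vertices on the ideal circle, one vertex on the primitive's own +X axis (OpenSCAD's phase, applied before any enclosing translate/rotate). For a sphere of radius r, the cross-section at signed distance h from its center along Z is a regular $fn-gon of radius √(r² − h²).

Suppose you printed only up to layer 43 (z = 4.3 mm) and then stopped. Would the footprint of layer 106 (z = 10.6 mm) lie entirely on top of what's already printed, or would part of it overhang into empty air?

part overhangs

Compare the two slices. At z = 4.3: the sphere: section is a regular 12-gon, circumradius = √(r²−h²) = √(8²−3.7²) = 7.093 (area = (12/2)·7.093²·sin(360°/12) = 150.93 mm²); the cube at (6, 13.5) is not intersected at this z (z outside [9.5, 17]); the cube at (14.5, 5.5) is present — its section is the full 29.5×7.5 rectangle (area 221.25 mm²); Taking the first minus the rest: starting from the r=8 sphere (150.93 mm²), the 29.5×7.5 cube at (14.5, 5.5) misses the remaining region (no effect) — area = 150.93 mm². At z = 10.6: the r=8 sphere contributes a regular 12-gon of circumradius √(8²−2.6²) = 7.566 (area = (12/2)·7.566²·sin(360°/12) = 171.72 mm²); the 26×22.5 cube at (6, 13.5) contributes its full rectangle (area 585.00 mm²); the cube at (14.5, 5.5) is not intersected at this z (z outside [0.5, 4.5]); After the difference (first − rest): starting from the r=8 sphere (171.72 mm²), the 26×22.5 cube at (6, 13.5) misses the remaining region (no effect) — area = 171.72 mm². Checking containment: at z = 10.6 the cross-section extends beyond the z = 4.3 cross-section by about 20.79 mm².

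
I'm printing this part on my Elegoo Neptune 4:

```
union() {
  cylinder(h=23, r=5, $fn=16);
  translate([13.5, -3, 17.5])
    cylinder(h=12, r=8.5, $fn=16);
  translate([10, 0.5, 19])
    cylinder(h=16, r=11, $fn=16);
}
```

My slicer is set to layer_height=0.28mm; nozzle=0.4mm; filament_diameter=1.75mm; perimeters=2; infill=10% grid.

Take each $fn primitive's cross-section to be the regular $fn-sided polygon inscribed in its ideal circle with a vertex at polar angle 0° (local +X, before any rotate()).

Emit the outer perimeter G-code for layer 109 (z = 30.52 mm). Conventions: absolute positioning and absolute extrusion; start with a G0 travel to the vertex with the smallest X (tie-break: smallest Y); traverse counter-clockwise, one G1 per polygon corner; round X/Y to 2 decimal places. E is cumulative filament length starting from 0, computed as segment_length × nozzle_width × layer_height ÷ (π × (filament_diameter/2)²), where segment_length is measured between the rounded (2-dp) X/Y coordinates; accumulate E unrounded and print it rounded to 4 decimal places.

At z = 30.52 mm: the cylinder is not intersected at this z (z outside [0, 23]); the cylinder at (13.5, -3) is absent (z outside [17.5, 29.5]); the cylinder at (10, 0.5): section is a regular 16-gon, circumradius r=11; Taking the union: only the r=11 cylinder at (10, 0.5) is present, so the union is just that shape — 1 connected region. The outline is a single polygon with 16 vertices. Extrusion per mm of travel: 0.4 × 0.28 / (π × 0.875²) = 0.046564. Accumulating E over each segment gives final E = 3.1975.

G0 X-1.00 Y0.50 Z30.52
G1 X-0.16 Y-3.71 E0.1999
G1 X2.22 Y-7.28 E0.3997
G1 X5.79 Y-9.66 E0.5995
G1 X10.00 Y-10.50 E0.7994
G1 X14.21 Y-9.66 E0.9993
G1 X17.78 Y-7.28 E1.1991
G1 X20.16 Y-3.71 E1.3989
G1 X21.00 Y0.50 E1.5988
G1 X20.16 Y4.71 E1.7987
G1 X17.78 Y8.28 E1.9984
G1 X14.21 Y10.66 E2.1982
G1 X10.00 Y11.50 E2.3981
G1 X5.79 Y10.66 E2.5980
G1 X2.22 Y8.28 E2.7978
G1 X-0.16 Y4.71 E2.9976
G1 X-1.00 Y0.50 E3.1975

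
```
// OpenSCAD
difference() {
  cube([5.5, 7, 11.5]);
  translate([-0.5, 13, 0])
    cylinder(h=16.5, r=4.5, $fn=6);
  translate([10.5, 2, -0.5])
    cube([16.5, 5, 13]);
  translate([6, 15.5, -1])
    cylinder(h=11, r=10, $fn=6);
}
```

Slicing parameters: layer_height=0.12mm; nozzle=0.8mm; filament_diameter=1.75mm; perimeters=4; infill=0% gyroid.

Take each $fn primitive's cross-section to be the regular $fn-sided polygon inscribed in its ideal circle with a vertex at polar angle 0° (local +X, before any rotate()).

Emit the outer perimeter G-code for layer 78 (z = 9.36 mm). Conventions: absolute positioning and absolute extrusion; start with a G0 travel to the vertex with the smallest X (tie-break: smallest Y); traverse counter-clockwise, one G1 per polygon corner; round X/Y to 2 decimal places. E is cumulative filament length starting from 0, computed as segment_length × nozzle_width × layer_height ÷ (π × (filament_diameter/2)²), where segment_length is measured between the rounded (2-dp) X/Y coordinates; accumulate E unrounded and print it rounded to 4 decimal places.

G0 X0.00 Y0.00 Z9.36
G1 X5.50 Y0.00 E0.2195
G1 X5.50 Y6.84 E0.4925
G1 X1.00 Y6.84 E0.6721
G1 X0.91 Y7.00 E0.6794
G1 X0.00 Y7.00 E0.7158
G1 X0.00 Y0.00 E0.9952

At z = 9.36 mm: the cube is present — its section is the full 5.5×7 rectangle; the cylinder at (-0.5, 13): section is a regular 6-gon, circumradius r=4.5; the cube at (10.5, 2) (footprint 16.5×5) is included at this height; the cylinder at (6, 15.5): section is a regular 6-gon, circumradius r=10; Taking the first minus the rest: starting from the 5.5×7 cube, the r=4.5 cylinder at (-0.5, 13) misses the remaining region (no effect); the 16.5×5 cube at (10.5, 2) misses the remaining region (no effect); the r=10 cylinder at (6, 15.5) partially overlaps it — only the 0.73 mm² overlap (of its 259.81 mm²) is removed, clipping the outline — 1 connected region. The outline is a single polygon with 6 vertices. Extrusion per mm of travel: 0.8 × 0.12 / (π × 0.875²) = 0.039912. Accumulating E over each segment gives final E = 0.9952.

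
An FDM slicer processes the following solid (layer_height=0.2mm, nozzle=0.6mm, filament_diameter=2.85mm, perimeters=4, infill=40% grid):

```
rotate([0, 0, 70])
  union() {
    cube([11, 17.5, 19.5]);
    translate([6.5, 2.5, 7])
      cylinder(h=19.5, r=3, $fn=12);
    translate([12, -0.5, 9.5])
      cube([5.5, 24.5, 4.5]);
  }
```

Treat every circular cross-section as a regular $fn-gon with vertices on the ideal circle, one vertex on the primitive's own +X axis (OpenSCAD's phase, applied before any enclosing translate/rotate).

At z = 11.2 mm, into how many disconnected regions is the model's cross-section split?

2

At z = 11.2 mm: the cube (footprint 11×17.5) is included at this height; the r=3 cylinder at (6.5, 2.5) contributes a regular 12-gon of circumradius 3; the cube at (12, -0.5) is present — its section is the full 5.5×24.5 rectangle; Combining (union): the regions partially overlap (shared area 26.09 mm²), so overlapping operands fuse into one piece — 2 connected regions; (whole slice rotated 70° about Z — lengths, areas and connectivity unchanged). The result has 2 disconnected regions.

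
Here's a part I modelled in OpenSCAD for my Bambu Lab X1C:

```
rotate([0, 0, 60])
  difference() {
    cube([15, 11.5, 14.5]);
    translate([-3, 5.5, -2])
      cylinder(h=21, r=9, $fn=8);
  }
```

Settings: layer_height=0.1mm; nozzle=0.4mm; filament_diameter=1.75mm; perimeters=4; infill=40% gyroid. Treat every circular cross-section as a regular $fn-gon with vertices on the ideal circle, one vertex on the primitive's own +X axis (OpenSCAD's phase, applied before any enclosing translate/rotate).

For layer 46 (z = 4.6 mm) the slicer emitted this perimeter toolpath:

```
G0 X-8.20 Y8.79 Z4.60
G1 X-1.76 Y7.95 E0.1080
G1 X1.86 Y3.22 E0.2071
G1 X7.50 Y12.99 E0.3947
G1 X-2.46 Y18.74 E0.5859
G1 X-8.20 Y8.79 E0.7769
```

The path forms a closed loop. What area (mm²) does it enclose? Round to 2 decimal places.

117.19 mm²

Apply the shoelace formula to the sequence of (X, Y) vertices; enclosed area = 117.19 mm².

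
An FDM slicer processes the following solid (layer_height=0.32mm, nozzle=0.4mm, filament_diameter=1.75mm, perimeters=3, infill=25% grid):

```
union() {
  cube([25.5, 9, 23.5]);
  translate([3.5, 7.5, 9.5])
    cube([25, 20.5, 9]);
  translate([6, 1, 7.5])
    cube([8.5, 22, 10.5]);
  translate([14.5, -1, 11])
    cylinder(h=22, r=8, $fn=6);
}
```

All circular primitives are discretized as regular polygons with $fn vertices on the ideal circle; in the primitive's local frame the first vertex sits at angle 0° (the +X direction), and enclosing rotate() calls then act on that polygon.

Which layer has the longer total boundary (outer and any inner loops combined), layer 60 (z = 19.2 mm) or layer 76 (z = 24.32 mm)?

Layer 60 (z = 19.2): the 25.5×9 cube contributes its full rectangle (perimeter 69.00 mm); the cube at (3.5, 7.5) is not intersected at this z (z outside [9.5, 18.5]); the cube at (6, 1) is not intersected at this z (z outside [7.5, 18]); the r=8 cylinder at (14.5, -1) contributes a regular 6-gon of circumradius 8 (perimeter = 2·6·8.000·sin(180°/6) = 48.00 mm); Merging all regions: the regions partially overlap (shared area 67.72 mm²), so the edge portions inside another operand are dropped and the merged outline is re-measured after clipping — boundary = 80.46 mm. So its perimeter = 80.46 mm. Layer 76 (z = 24.32): the cube is absent (z outside [0, 23.5]); the cube at (3.5, 7.5) does not reach this height (z outside [9.5, 18.5]); the cube at (6, 1) is absent (z outside [7.5, 18]); the r=8 cylinder at (14.5, -1) gives a regular 6-gon of circumradius 8 (constant along its height) (perimeter = 2·6·8.000·sin(180°/6) = 48.00 mm); Combining (union): only the r=8 cylinder at (14.5, -1) is present, so the union is just that shape — boundary = 48.00 mm. So its perimeter = 48.00 mm. Layer 60 is larger (80.46 vs 48.00 mm).

layer 60 (z = 19.2 mm)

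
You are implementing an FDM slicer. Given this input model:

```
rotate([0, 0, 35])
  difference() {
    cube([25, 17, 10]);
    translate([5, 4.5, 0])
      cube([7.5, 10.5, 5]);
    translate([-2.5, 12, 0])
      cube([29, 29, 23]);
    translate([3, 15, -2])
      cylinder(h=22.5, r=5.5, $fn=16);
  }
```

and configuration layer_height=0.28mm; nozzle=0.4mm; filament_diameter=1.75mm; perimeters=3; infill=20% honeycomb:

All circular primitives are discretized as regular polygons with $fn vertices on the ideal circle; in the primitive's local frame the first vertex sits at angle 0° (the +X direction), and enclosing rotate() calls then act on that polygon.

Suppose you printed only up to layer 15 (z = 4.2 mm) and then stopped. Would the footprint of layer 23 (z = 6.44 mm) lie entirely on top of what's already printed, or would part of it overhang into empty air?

Compare the two slices. At z = 4.2: the 25×17 cube contributes its full rectangle (area 425.00 mm²); the 7.5×10.5 cube at (5, 4.5) contributes its full rectangle (area 78.75 mm²); the cube at (-2.5, 12) is present — its section is the full 29×29 rectangle (area 841.00 mm²); the cylinder at (3, 15): section is a regular 16-gon, circumradius r=5.5 (area = (16/2)·5.500²·sin(360°/16) = 92.61 mm²); After the difference (first − rest): starting from the 25×17 cube (425.00 mm²), the 7.5×10.5 cube at (5, 4.5) lies wholly inside it (removes its full 78.75 mm² and its 36.00 mm outline becomes a hole wall); the 29×29 cube at (-2.5, 12) partially overlaps it — only the 102.50 mm² overlap (of its 841.00 mm²) is removed, clipping the outline; the r=5.5 cylinder at (3, 15) partially overlaps it — only the 11.02 mm² overlap (of its 92.61 mm²) is removed, clipping the outline — area = 232.73 mm²; (rotated 35° about Z; rotation is an isometry so areas/perimeters/island counts are preserved). At z = 6.44: the cube is present — its section is the full 25×17 rectangle (area 425.00 mm²); the cube at (5, 4.5) is not intersected at this z (z outside [0, 5]); the cube at (-2.5, 12) (footprint 29×29) is included at this height (area 841.00 mm²); the r=5.5 cylinder at (3, 15) contributes a regular 16-gon of circumradius 5.5 (area = (16/2)·5.500²·sin(360°/16) = 92.61 mm²); Taking the first minus the rest: starting from the 25×17 cube (425.00 mm²), the 29×29 cube at (-2.5, 12) partially overlaps it — only the 125.00 mm² overlap (of its 841.00 mm²) is removed, clipping the outline; the r=5.5 cylinder at (3, 15) partially overlaps it — only the 14.15 mm² overlap (of its 92.61 mm²) is removed, clipping the outline — area = 285.85 mm²; (rotated 35° about Z; rotation is an isometry so areas/perimeters/island counts are preserved). Checking containment: at z = 6.44 the cross-section extends beyond the z = 4.2 cross-section by about 53.12 mm².

part overhangs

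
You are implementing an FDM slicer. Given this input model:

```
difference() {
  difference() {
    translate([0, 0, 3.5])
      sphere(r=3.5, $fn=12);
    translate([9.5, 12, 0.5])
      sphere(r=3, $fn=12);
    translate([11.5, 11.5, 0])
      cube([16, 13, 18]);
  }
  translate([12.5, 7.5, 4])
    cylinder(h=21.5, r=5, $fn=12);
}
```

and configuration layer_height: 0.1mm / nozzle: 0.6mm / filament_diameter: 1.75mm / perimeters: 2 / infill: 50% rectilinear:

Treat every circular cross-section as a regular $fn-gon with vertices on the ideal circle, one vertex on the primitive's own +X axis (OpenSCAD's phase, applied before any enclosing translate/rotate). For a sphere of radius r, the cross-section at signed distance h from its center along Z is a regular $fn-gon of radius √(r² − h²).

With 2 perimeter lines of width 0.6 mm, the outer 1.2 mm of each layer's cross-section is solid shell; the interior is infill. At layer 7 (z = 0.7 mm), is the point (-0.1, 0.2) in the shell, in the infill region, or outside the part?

infill

At z = 0.7 mm: the r=3.5 sphere slices to a regular 12-gon of circumradius 2.100 (√(r²−h²) with h=2.8 from center); the r=3 sphere at (9.5, 12) slices to a regular 12-gon of circumradius 2.993 (√(r²−h²) with h=0.2 from center); the cube at (11.5, 11.5) (footprint 16×13) is included at this height; After the difference (first − rest): starting from the r=3.5 sphere, the r=3 sphere at (9.5, 12) misses the remaining region (no effect); the 16×13 cube at (11.5, 11.5) misses the remaining region (no effect) — 1 connected region; the cylinder at (12.5, 7.5) is absent (z outside [4, 25.5]); Subtracting the remaining from the first: none of the subtracted shapes is present at this height, so the result so far is unchanged — 1 connected region. Overall, the cross-section is a single solid region. The nearest boundary edge runs (-1.05, 1.82)→(0.00, 2.10); distance from the point to it = 1.81 mm. The point is inside the cross-section and 1.81 mm from the nearest boundary — more than the 1.2 mm shell width (2 × 0.6), so it's in the infill interior.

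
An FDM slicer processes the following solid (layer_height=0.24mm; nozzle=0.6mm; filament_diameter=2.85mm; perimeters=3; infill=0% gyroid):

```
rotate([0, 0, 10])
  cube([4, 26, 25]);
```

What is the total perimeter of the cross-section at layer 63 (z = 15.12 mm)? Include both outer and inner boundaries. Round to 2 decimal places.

60.00 mm

At z = 15.12 mm: the cube (footprint 4×26) is included at this height (perimeter 60.00 mm); (rotated 10° about Z; rotation is an isometry so areas/perimeters/island counts are preserved). Overall, the cross-section is a single solid region. Total boundary length (outer) = 60.00 mm.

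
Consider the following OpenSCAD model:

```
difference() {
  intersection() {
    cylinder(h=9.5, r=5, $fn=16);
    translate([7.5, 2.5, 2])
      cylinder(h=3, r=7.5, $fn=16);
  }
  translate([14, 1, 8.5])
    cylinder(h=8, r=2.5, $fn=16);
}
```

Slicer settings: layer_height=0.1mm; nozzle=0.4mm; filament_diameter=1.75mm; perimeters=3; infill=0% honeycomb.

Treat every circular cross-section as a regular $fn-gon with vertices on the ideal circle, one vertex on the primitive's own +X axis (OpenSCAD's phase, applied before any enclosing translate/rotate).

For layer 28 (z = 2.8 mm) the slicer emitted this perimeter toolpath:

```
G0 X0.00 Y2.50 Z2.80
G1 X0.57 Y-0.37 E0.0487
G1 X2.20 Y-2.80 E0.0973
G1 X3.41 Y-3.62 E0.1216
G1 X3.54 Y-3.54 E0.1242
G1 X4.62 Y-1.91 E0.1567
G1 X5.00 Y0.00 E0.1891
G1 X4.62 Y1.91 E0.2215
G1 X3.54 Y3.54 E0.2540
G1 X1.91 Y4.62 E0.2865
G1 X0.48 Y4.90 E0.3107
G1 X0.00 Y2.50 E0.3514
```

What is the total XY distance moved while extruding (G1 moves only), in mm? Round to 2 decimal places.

21.13 mm

Sum the Euclidean lengths of each G1 segment: total = 21.13 mm.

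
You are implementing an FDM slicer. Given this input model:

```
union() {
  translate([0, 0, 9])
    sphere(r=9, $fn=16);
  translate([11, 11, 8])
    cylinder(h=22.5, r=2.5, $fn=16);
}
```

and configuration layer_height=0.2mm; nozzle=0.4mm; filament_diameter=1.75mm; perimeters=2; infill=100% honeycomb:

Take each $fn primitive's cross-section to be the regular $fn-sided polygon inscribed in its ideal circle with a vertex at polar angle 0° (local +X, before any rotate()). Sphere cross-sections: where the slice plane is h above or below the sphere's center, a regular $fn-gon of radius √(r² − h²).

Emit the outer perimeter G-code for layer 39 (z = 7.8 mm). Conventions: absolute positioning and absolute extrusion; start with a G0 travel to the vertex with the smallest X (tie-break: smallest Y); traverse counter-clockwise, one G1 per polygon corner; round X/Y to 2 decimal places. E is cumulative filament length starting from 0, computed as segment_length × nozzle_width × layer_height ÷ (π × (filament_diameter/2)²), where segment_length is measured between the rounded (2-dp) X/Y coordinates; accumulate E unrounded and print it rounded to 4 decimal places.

G0 X-8.92 Y0.00 Z7.80
G1 X-8.24 Y-3.41 E0.1157
G1 X-6.31 Y-6.31 E0.2315
G1 X-3.41 Y-8.24 E0.3474
G1 X0.00 Y-8.92 E0.4630
G1 X3.41 Y-8.24 E0.5787
G1 X6.31 Y-6.31 E0.6945
G1 X8.24 Y-3.41 E0.8104
G1 X8.92 Y0.00 E0.9260
G1 X8.24 Y3.41 E1.0417
G1 X6.31 Y6.31 E1.1576
G1 X3.41 Y8.24 E1.2734
G1 X0.00 Y8.92 E1.3891
G1 X-3.41 Y8.24 E1.5047
G1 X-6.31 Y6.31 E1.6206
G1 X-8.24 Y3.41 E1.7364
G1 X-8.92 Y0.00 E1.8521

At z = 7.8 mm: the r=9 sphere slices to a regular 16-gon of circumradius 8.920 (√(r²−h²) with h=1.2 from center); the cylinder at (11, 11) is not intersected at this z (z outside [8, 30.5]); Merging all regions: only the r=9 sphere is present, so the union is just that shape — 1 connected region. The outline is a single polygon with 16 vertices. Extrusion per mm of travel: 0.4 × 0.2 / (π × 0.875²) = 0.033260. Accumulating E over each segment gives final E = 1.8521.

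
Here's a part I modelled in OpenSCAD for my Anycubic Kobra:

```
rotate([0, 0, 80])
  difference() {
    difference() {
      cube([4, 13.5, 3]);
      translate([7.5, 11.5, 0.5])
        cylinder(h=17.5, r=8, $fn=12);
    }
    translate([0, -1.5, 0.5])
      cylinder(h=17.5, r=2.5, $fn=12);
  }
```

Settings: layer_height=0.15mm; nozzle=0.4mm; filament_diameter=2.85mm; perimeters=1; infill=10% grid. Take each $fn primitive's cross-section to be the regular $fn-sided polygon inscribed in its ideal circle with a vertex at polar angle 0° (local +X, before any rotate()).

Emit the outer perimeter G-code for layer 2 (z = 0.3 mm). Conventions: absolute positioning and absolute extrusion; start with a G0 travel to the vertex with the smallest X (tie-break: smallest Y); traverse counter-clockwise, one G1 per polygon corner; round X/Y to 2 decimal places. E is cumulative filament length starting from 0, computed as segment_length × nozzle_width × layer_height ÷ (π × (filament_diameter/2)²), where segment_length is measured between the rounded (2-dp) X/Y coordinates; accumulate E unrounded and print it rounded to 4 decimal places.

G0 X-13.29 Y2.34 Z0.30
G1 X0.00 Y0.00 E0.1269
G1 X0.69 Y3.94 E0.1645
G1 X-12.60 Y6.28 E0.2915
G1 X-13.29 Y2.34 E0.3291

At z = 0.3 mm: the cube is present — its section is the full 4×13.5 rectangle; the cylinder at (7.5, 11.5) is not intersected at this z (z outside [0.5, 18]); Subtracting the remaining from the first: none of the subtracted shapes is present at this height, so the 4×13.5 cube is unchanged — 1 connected region; the cylinder at (0, -1.5) is not intersected at this z (z outside [0.5, 18]); After the difference (first − rest): none of the subtracted shapes is present at this height, so the result so far is unchanged — 1 connected region; (whole slice rotated 80° about Z — lengths, areas and connectivity unchanged). The outline is a single polygon with 4 vertices. Extrusion per mm of travel: 0.4 × 0.15 / (π × 1.425²) = 0.009405. Accumulating E over each segment gives final E = 0.3291.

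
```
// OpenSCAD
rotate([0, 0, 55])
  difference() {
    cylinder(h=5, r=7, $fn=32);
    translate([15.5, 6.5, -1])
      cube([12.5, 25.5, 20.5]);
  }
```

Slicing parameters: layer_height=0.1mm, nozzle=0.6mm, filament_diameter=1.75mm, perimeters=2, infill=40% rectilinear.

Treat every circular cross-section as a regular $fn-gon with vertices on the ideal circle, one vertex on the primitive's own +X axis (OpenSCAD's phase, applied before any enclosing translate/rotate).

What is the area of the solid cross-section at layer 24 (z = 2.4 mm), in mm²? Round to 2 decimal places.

At z = 2.4 mm: the cylinder: section is a regular 32-gon, circumradius r=7 (area = (32/2)·7.000²·sin(360°/32) = 152.95 mm²); the 12.5×25.5 cube at (15.5, 6.5) contributes its full rectangle (area 318.75 mm²); After the difference (first − rest): starting from the r=7 cylinder (152.95 mm²), the 12.5×25.5 cube at (15.5, 6.5) misses the remaining region (no effect) — area = 152.95 mm²; (whole slice rotated 55° about Z — lengths, areas and connectivity unchanged). Overall, the cross-section is a single solid region. Net area = 152.95 mm².

152.95 mm²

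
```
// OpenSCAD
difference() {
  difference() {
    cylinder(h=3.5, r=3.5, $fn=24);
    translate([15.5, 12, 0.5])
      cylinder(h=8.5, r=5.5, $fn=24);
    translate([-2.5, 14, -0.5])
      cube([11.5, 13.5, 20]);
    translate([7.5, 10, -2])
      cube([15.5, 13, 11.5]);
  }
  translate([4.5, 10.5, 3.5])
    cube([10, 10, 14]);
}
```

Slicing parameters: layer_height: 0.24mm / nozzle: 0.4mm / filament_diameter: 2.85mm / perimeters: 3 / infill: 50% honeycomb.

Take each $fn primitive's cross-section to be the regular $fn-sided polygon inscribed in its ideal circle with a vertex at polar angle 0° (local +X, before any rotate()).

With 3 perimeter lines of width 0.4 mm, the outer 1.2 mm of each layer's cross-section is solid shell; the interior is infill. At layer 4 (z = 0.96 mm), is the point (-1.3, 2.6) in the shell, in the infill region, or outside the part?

shell

At z = 0.96 mm: the r=3.5 cylinder gives a regular 24-gon of circumradius 3.5 (constant along its height); the r=5.5 cylinder at (15.5, 12) gives a regular 24-gon of circumradius 5.5 (constant along its height); the cube at (-2.5, 14) (footprint 11.5×13.5) is included at this height; the 15.5×13 cube at (7.5, 10) contributes its full rectangle; Subtracting the remaining from the first: starting from the r=3.5 cylinder, the r=5.5 cylinder at (15.5, 12) misses the remaining region (no effect); the 11.5×13.5 cube at (-2.5, 14) misses the remaining region (no effect); the 15.5×13 cube at (7.5, 10) misses the remaining region (no effect) — 1 connected region; the cube at (4.5, 10.5) does not reach this height (z outside [3.5, 17.5]); Taking the first minus the rest: none of the subtracted shapes is present at this height, so the result so far is unchanged — 1 connected region. Overall, the cross-section is a single solid region. The nearest boundary edge runs (-1.75, 3.03)→(-0.91, 3.38); distance from the point to it = 0.57 mm. The point is inside the cross-section, 0.57 mm from the nearest boundary — within the 1.2 mm shell band (3 × 0.4).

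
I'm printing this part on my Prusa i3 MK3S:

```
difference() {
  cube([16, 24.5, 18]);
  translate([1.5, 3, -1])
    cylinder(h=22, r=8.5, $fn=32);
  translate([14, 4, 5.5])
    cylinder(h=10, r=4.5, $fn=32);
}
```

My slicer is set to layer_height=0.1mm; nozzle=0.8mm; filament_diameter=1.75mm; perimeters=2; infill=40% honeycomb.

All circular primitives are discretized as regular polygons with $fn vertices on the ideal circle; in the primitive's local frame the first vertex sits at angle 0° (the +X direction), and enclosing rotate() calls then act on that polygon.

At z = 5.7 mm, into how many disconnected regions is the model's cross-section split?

2

At z = 5.7 mm: the cube (footprint 16×24.5) is included at this height; the r=8.5 cylinder at (1.5, 3) gives a regular 32-gon of circumradius 8.5 (constant along its height); the cylinder at (14, 4): section is a regular 32-gon, circumradius r=4.5; After the difference (first − rest): starting from the 16×24.5 cube, the r=8.5 cylinder at (1.5, 3) partially overlaps it — only the 98.39 mm² overlap (of its 225.52 mm²) is removed, clipping the outline; the r=4.5 cylinder at (14, 4) partially overlaps it — only the 46.73 mm² overlap (of its 63.21 mm²) is removed, clipping the outline — 2 connected regions. The result has 2 disconnected regions.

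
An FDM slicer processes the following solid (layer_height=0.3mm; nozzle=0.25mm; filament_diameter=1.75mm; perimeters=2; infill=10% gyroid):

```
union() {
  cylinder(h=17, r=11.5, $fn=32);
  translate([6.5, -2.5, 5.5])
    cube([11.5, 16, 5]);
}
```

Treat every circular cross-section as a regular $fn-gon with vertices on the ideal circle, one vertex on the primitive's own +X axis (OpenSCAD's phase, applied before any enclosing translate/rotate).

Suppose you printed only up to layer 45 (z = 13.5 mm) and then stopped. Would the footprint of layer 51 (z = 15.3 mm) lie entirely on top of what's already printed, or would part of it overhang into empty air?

entirely on top

Compare the two slices. At z = 13.5: the cylinder: section is a regular 32-gon, circumradius r=11.5 (area = (32/2)·11.500²·sin(360°/32) = 412.81 mm²); the cube at (6.5, -2.5) does not reach this height (z outside [5.5, 10.5]); Merging all regions: only the r=11.5 cylinder is present, so the union is just that shape — area = 412.81 mm². At z = 15.3: the cylinder: section is a regular 32-gon, circumradius r=11.5 (area = (32/2)·11.500²·sin(360°/32) = 412.81 mm²); the cube at (6.5, -2.5) does not reach this height (z outside [5.5, 10.5]); Merging all regions: only the r=11.5 cylinder is present, so the union is just that shape — area = 412.81 mm². Checking containment: the cross-section at z = 15.3 is a subset of the cross-section at z = 13.5.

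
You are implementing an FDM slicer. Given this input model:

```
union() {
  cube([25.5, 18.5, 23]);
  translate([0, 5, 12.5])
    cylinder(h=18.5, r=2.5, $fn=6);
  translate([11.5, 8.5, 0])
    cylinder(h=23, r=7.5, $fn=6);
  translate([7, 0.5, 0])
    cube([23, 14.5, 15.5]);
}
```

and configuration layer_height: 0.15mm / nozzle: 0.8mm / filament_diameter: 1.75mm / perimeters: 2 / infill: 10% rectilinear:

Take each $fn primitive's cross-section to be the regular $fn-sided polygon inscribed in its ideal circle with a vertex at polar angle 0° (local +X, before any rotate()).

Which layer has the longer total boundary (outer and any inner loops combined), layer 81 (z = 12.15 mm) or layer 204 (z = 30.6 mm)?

layer 81 (z = 12.15 mm)

Layer 81 (z = 12.15): the 25.5×18.5 cube contributes its full rectangle (perimeter 88.00 mm); the cylinder at (0, 5) is absent (z outside [12.5, 31]); the r=7.5 cylinder at (11.5, 8.5) contributes a regular 6-gon of circumradius 7.5 (perimeter = 2·6·7.500·sin(180°/6) = 45.00 mm); the cube at (7, 0.5) is present — its section is the full 23×14.5 rectangle (perimeter 75.00 mm); Merging all regions: the regions partially overlap (shared area 414.39 mm²), so the edge portions inside another operand are dropped and the merged outline is re-measured after clipping — boundary = 97.00 mm. So its perimeter = 97.00 mm. Layer 204 (z = 30.6): the cube is not intersected at this z (z outside [0, 23]); the cylinder at (0, 5): section is a regular 6-gon, circumradius r=2.5 (perimeter = 2·6·2.500·sin(180°/6) = 15.00 mm); the cylinder at (11.5, 8.5) is not intersected at this z (z outside [0, 23]); the cube at (7, 0.5) does not reach this height (z outside [0, 15.5]); Merging all regions: only the r=2.5 cylinder at (0, 5) is present, so the union is just that shape — boundary = 15.00 mm. So its perimeter = 15.00 mm. Layer 81 is larger (97.00 vs 15.00 mm).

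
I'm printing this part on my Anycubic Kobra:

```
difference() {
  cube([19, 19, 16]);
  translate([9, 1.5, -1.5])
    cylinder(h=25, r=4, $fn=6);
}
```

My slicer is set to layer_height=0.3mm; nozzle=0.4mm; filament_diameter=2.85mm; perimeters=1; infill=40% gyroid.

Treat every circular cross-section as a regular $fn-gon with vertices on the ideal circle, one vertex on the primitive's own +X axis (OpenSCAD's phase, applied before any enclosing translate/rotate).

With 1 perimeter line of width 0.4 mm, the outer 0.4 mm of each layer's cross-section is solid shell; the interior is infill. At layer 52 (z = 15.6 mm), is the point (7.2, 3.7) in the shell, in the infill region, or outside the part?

outside

At z = 15.6 mm: the cube is present — its section is the full 19×19 rectangle; the r=4 cylinder at (9, 1.5) contributes a regular 6-gon of circumradius 4; Taking the first minus the rest: starting from the 19×19 cube, the r=4 cylinder at (9, 1.5) partially overlaps it — only the 31.49 mm² overlap (of its 41.57 mm²) is removed, clipping the outline — 1 connected region. Overall, the cross-section is a single solid region. The nearest boundary edge runs (7.00, 4.96)→(5.00, 1.50); distance from the point to it = 0.81 mm. The point is not inside any of the regions above, so it lies outside the cross-section (0.81 mm from the nearest boundary).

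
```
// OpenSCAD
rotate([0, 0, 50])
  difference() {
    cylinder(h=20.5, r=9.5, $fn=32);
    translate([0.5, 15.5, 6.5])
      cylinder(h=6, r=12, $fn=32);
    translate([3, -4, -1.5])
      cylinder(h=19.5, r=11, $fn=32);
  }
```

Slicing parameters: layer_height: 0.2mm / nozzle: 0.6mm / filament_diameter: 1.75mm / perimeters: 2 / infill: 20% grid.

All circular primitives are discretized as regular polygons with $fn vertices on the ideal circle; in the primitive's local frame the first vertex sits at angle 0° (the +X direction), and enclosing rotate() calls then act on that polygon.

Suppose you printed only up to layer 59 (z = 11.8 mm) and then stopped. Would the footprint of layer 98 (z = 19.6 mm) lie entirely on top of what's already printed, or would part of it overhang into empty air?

part overhangs

Compare the two slices. At z = 11.8: the cylinder: section is a regular 32-gon, circumradius r=9.5 (area = (32/2)·9.500²·sin(360°/32) = 281.71 mm²); the r=12 cylinder at (0.5, 15.5) contributes a regular 32-gon of circumradius 12 (area = (32/2)·12.000²·sin(360°/32) = 449.49 mm²); the r=11 cylinder at (3, -4) contributes a regular 32-gon of circumradius 11 (area = (32/2)·11.000²·sin(360°/32) = 377.69 mm²); After the difference (first − rest): starting from the r=9.5 cylinder (281.71 mm²), the r=12 cylinder at (0.5, 15.5) partially overlaps it — only the 59.65 mm² overlap (of its 449.49 mm²) is removed, clipping the outline; the r=11 cylinder at (3, -4) partially overlaps it — only the 197.82 mm² overlap (of its 377.69 mm²) is removed, clipping the outline — area = 24.24 mm²; (rotated 50° about Z; rotation is an isometry so areas/perimeters/island counts are preserved). At z = 19.6: the cylinder: section is a regular 32-gon, circumradius r=9.5 (area = (32/2)·9.500²·sin(360°/32) = 281.71 mm²); the cylinder at (0.5, 15.5) does not reach this height (z outside [6.5, 12.5]); the cylinder at (3, -4) is absent (z outside [-1.5, 18]); Taking the first minus the rest: none of the subtracted shapes is present at this height, so the r=9.5 cylinder is unchanged — area = 281.71 mm²; (rotated 50° about Z; rotation is an isometry so areas/perimeters/island counts are preserved). Checking containment: at z = 19.6 the cross-section extends beyond the z = 11.8 cross-section by about 257.47 mm².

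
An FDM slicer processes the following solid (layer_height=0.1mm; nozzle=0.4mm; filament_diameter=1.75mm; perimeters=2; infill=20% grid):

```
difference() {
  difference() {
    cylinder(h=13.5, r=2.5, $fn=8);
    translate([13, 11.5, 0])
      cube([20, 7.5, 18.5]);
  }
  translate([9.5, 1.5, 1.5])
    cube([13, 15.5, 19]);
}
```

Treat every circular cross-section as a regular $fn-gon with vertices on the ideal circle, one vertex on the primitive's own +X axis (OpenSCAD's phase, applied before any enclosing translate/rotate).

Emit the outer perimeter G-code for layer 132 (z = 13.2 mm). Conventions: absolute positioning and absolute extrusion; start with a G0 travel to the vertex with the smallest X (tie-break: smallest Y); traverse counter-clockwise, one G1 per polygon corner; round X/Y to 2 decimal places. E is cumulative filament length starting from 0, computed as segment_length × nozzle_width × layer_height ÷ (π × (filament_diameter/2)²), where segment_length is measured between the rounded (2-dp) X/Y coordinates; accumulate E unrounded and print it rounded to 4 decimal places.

At z = 13.2 mm: the cylinder: section is a regular 8-gon, circumradius r=2.5; the cube at (13, 11.5) is present — its section is the full 20×7.5 rectangle; Subtracting the remaining from the first: starting from the r=2.5 cylinder, the 20×7.5 cube at (13, 11.5) misses the remaining region (no effect) — 1 connected region; the 13×15.5 cube at (9.5, 1.5) contributes its full rectangle; Subtracting the remaining from the first: starting from the result so far, the 13×15.5 cube at (9.5, 1.5) misses the remaining region (no effect) — 1 connected region. The outline is a single polygon with 8 vertices. Extrusion per mm of travel: 0.4 × 0.1 / (π × 0.875²) = 0.016630. Accumulating E over each segment gives final E = 0.2547.

G0 X-2.50 Y0.00 Z13.20
G1 X-1.77 Y-1.77 E0.0318
G1 X0.00 Y-2.50 E0.0637
G1 X1.77 Y-1.77 E0.0955
G1 X2.50 Y0.00 E0.1274
G1 X1.77 Y1.77 E0.1592
G1 X0.00 Y2.50 E0.1910
G1 X-1.77 Y1.77 E0.2229
G1 X-2.50 Y0.00 E0.2547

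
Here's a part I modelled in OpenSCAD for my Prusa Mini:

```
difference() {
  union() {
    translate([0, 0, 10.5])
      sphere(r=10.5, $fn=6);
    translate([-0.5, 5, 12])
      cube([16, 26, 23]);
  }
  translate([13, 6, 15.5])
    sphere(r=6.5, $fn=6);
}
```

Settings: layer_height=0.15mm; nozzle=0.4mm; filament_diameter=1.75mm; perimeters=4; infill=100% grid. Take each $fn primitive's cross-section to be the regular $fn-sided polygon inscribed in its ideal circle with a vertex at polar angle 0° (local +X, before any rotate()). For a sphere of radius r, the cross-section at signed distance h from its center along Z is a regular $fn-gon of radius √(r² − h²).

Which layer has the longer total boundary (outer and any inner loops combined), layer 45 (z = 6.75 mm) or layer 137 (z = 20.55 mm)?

layer 137 (z = 20.55 mm)

Layer 45 (z = 6.75): the r=10.5 sphere slices to a regular 6-gon of circumradius 9.808 (√(r²−h²) with h=3.75 from center) (perimeter = 2·6·9.808·sin(180°/6) = 58.85 mm); the cube at (-0.5, 5) does not reach this height (z outside [12, 35]); Combining (union): only the r=10.5 sphere is present, so the union is just that shape — boundary = 58.85 mm; the sphere at (13, 6) does not reach this height (|z−center|=8.750 > r=6.5); After the difference (first − rest): none of the subtracted shapes is present at this height, so the result so far is unchanged — boundary = 58.85 mm. So its perimeter = 58.85 mm. Layer 137 (z = 20.55): the sphere: section is a regular 6-gon, circumradius = √(r²−h²) = √(10.5²−10.05²) = 3.041 (perimeter = 2·6·3.041·sin(180°/6) = 18.25 mm); the 16×26 cube at (-0.5, 5) contributes its full rectangle (perimeter 84.00 mm); Combining (union): the 2 present regions are separate (no shared area or edge), so areas and boundary lengths simply add and each stays a separate island — boundary = 102.25 mm; the r=6.5 sphere at (13, 6) slices to a regular 6-gon of circumradius 4.092 (√(r²−h²) with h=5.05 from center) (perimeter = 2·6·4.092·sin(180°/6) = 24.55 mm); After the difference (first − rest): starting from that combined region, the r=6.5 sphere at (13, 6) partially overlaps it — only the 25.86 mm² overlap (of its 43.51 mm²) is removed, clipping the outline — boundary = 102.72 mm. So its perimeter = 102.72 mm. Layer 137 is larger (102.72 vs 58.85 mm).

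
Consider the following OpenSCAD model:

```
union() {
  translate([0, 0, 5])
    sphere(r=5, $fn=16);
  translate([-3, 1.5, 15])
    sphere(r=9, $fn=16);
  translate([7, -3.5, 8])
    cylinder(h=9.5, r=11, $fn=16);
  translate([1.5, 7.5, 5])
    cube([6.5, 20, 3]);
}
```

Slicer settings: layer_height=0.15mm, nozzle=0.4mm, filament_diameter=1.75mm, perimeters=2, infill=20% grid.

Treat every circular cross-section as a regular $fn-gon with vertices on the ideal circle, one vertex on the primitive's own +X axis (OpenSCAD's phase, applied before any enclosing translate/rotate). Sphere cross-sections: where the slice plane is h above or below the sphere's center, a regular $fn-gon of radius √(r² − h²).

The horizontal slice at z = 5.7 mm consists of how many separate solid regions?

2

At z = 5.7 mm: the sphere: section is a regular 16-gon, circumradius = √(r²−h²) = √(5²−0.7²) = 4.951; the sphere at (-3, 1.5) is absent (|z−center|=9.300 > r=9); the cylinder at (7, -3.5) is not intersected at this z (z outside [8, 17.5]); the 6.5×20 cube at (1.5, 7.5) contributes its full rectangle; Taking the union: the 2 present regions are separate (no shared area or edge), so areas and boundary lengths simply add and each stays a separate island — 2 connected regions. The result has 2 disconnected regions.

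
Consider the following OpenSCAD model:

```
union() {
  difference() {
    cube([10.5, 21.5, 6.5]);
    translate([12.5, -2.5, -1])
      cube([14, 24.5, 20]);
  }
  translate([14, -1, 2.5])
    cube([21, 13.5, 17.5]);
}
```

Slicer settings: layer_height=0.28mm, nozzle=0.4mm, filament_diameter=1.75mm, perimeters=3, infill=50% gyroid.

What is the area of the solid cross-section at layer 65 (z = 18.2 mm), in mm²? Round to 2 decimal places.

At z = 18.2 mm: the cube is absent (z outside [0, 6.5]); the cube at (12.5, -2.5) is present — its section is the full 14×24.5 rectangle (area 343.00 mm²); Subtracting the remaining from the first: the first operand is absent here, so nothing remains; the 21×13.5 cube at (14, -1) contributes its full rectangle (area 283.50 mm²); Combining (union): only the 21×13.5 cube at (14, -1) is present, so the union is just that shape — area = 283.50 mm². Overall, the cross-section is a single solid region. Net area = 283.50 mm².

283.50 mm²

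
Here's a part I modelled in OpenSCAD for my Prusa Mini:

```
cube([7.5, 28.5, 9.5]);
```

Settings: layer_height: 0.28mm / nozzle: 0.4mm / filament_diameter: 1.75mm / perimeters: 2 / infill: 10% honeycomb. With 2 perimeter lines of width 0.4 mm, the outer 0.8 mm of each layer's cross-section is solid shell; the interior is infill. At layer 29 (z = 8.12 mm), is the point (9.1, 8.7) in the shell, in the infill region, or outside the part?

At z = 8.12 mm: the cube is present — its section is the full 7.5×28.5 rectangle. Overall, the cross-section is a single solid region. The nearest boundary edge runs (7.50, 0.00)→(7.50, 28.50); distance from the point to it = 1.60 mm. The point is not inside any of the regions above, so it lies outside the cross-section (1.60 mm from the nearest boundary).

outside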